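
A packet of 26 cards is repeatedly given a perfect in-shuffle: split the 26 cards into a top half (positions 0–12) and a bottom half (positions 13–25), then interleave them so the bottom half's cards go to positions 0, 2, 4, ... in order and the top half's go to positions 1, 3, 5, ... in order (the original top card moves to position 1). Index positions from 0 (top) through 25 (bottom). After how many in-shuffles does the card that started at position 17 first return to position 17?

Follow position 17 under repeated in-shuffles:
17 → 8 → 17
It first returns after 2 in-shuffles.

2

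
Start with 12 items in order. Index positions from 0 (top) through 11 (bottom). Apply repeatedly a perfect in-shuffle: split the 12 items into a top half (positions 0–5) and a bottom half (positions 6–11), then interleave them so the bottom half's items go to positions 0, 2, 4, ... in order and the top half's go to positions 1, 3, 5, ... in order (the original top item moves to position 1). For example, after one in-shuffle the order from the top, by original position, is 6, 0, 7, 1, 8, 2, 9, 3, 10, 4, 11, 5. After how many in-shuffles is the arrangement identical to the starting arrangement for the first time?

12

The in-shuffle permutes the 12 positions with cycle lengths [12].
Every item is home exactly when every cycle has completed a whole number of laps, i.e. after lcm(12) = 12 in-shuffles.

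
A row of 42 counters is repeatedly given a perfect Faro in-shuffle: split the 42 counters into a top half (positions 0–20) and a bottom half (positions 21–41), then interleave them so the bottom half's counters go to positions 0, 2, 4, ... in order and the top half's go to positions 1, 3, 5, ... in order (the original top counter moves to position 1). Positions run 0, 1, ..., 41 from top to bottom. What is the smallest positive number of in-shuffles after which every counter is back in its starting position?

The in-shuffle permutes the 42 positions with cycle lengths [14, 14, 14].
Every counter is home exactly when every cycle has completed a whole number of laps, i.e. after lcm(14) = 14 in-shuffles.

14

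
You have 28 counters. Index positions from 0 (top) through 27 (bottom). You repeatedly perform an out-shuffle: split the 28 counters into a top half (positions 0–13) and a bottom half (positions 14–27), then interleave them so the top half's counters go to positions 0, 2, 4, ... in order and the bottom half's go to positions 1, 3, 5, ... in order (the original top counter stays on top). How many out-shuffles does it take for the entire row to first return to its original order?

The out-shuffle permutes the 28 positions with cycle lengths [1, 1, 2, 6, 18].
Every counter is home exactly when every cycle has completed a whole number of laps, i.e. after lcm(1, 2, 6, 18) = 18 out-shuffles.

18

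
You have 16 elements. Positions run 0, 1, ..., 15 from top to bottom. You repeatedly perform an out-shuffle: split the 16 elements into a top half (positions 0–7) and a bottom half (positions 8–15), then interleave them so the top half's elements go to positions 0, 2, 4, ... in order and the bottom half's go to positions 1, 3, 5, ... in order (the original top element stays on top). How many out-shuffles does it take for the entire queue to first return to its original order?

The out-shuffle permutes the 16 positions with cycle lengths [1, 1, 2, 4, 4, 4].
Every element is home exactly when every cycle has completed a whole number of laps, i.e. after lcm(1, 2, 4) = 4 out-shuffles.

4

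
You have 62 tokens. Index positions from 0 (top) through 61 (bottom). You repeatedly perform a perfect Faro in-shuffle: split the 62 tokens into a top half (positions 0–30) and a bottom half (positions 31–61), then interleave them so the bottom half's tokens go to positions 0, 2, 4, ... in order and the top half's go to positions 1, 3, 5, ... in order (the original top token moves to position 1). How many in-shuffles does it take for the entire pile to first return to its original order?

6

The in-shuffle permutes the 62 positions with cycle lengths [2, 3, 3, 6, 6, 6, 6, 6, 6, 6, 6, 6].
Every token is home exactly when every cycle has completed a whole number of laps, i.e. after lcm(2, 3, 6) = 6 in-shuffles.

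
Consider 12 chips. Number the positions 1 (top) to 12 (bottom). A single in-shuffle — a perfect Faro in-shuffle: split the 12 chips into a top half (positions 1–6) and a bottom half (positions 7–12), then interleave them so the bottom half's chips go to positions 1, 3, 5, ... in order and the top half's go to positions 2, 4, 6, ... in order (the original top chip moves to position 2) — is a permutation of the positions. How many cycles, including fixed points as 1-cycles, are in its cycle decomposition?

Trace each unvisited position around until it returns:
(1 2 4 8 3 6 ... len 12)
1 cycle in total.

1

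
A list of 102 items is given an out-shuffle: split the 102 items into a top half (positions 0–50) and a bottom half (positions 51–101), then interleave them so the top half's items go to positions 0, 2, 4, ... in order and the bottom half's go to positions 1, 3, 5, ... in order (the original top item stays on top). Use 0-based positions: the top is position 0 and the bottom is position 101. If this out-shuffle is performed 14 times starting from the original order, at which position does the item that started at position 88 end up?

17

Track position through each out-shuffle: 88 → 75 → 49 → 98 → 95 → ... (continuing for 14 shuffles total) → 17.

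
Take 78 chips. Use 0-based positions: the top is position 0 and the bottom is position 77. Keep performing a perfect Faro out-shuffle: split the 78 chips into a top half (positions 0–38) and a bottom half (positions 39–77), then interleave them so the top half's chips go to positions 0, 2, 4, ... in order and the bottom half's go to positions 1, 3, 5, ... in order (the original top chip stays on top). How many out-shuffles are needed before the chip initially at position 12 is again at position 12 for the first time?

Follow position 12 under repeated out-shuffles:
12 → 24 → 48 → 19 → 38 → 76 → 75 → 73 → ... → 12 (length 30)
It first returns after 30 out-shuffles.

30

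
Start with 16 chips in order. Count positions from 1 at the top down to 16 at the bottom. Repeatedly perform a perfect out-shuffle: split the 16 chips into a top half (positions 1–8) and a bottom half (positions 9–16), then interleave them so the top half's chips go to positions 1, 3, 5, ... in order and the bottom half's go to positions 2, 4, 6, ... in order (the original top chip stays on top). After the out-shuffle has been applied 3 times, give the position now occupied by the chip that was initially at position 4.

10

Track the chip's position through each out-shuffle:
4 → 7 → 13 → 10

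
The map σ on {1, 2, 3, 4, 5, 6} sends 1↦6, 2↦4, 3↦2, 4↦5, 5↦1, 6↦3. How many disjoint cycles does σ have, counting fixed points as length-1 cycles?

Cycle decomposition: (1 6 3 2 4 5).
1 cycle.

1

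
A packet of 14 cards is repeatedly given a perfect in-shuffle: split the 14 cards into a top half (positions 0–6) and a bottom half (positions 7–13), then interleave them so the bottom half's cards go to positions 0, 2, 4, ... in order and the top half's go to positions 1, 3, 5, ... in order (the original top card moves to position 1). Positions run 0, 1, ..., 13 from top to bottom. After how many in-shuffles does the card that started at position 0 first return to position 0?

4

Follow position 0 under repeated in-shuffles:
0 → 1 → 3 → 7 → 0
It first returns after 4 in-shuffles.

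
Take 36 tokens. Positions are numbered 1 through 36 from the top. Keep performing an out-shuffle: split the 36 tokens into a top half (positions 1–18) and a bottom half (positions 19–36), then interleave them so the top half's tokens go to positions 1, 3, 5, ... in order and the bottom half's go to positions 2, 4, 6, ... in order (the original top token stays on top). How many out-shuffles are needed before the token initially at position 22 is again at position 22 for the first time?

4

Follow position 22 under repeated out-shuffles:
22 → 8 → 15 → 29 → 22
It first returns after 4 out-shuffles.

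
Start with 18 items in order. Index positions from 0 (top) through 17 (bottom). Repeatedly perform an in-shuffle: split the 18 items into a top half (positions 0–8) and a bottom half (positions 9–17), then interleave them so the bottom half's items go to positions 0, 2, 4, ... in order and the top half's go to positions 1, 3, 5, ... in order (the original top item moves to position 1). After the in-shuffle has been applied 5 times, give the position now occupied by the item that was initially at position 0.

Track the item's position through each in-shuffle:
0 → 1 → 3 → 7 → 15 → 12

12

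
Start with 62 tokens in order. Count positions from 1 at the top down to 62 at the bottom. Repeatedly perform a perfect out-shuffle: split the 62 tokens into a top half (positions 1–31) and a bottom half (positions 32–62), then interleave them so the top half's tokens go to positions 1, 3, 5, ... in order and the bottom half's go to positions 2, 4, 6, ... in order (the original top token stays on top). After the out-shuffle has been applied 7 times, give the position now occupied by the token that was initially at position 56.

26

Track the token's position through each out-shuffle:
56 → 50 → 38 → 14 → 27 → 53 → 44 → 26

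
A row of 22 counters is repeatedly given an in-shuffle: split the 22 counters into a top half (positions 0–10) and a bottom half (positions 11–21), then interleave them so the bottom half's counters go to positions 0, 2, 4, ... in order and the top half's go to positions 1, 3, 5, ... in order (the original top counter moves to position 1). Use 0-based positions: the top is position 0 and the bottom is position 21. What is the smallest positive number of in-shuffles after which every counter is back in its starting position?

11

The in-shuffle permutes the 22 positions with cycle lengths [11, 11].
Every counter is home exactly when every cycle has completed a whole number of laps, i.e. after lcm(11) = 11 in-shuffles.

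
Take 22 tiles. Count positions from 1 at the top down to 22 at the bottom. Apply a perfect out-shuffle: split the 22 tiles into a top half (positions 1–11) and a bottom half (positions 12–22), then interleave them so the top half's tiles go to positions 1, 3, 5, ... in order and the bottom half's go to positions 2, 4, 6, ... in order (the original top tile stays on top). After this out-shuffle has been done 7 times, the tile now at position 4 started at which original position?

13

Work backwards from position 4, undoing one out-shuffle at a time:
4 ← 13 ← 7 ← 4 ← 13 ← 7 ← 4 ← 13
So the tile now at position 4 started at position 13.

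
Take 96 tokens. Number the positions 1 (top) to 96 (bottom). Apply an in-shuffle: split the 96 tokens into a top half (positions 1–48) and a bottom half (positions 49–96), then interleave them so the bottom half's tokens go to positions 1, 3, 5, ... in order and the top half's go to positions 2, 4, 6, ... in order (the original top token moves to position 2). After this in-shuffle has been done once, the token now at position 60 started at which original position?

Work backwards from position 60, undoing one in-shuffle at a time:
60 ← 30
So the token now at position 60 started at position 30.

30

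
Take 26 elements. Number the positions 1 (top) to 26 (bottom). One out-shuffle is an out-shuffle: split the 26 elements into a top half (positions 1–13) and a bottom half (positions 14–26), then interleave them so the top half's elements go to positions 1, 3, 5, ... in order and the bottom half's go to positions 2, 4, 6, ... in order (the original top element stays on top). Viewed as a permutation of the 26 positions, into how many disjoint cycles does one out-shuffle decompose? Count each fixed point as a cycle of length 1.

Trace each unvisited position around until it returns:
(1) (2 3 5 9 17 8 ... len 20) (6 11 21 16) (26)
4 cycles in total.

4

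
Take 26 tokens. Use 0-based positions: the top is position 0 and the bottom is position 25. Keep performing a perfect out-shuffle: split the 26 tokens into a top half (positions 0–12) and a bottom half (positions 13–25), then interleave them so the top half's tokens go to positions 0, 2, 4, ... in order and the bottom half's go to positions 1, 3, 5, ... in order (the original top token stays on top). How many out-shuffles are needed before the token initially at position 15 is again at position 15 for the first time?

Follow position 15 under repeated out-shuffles:
15 → 5 → 10 → 20 → 15
It first returns after 4 out-shuffles.

4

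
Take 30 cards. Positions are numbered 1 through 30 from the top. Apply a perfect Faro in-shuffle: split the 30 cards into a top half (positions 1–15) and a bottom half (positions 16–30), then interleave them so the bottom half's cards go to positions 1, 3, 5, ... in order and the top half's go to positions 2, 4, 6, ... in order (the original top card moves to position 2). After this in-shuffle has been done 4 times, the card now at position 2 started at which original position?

Work backwards from position 2, undoing one in-shuffle at a time:
2 ← 1 ← 16 ← 8 ← 4
So the card now at position 2 started at position 4.

4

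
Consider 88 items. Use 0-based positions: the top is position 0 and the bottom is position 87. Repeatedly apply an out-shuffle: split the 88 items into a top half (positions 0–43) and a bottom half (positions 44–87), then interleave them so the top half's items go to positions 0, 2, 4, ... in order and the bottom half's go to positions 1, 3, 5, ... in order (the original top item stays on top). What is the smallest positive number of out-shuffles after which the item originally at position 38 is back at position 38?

28

Follow position 38 under repeated out-shuffles:
38 → 76 → 65 → 43 → 86 → 85 → 83 → 79 → ... → 38 (length 28)
It first returns after 28 out-shuffles.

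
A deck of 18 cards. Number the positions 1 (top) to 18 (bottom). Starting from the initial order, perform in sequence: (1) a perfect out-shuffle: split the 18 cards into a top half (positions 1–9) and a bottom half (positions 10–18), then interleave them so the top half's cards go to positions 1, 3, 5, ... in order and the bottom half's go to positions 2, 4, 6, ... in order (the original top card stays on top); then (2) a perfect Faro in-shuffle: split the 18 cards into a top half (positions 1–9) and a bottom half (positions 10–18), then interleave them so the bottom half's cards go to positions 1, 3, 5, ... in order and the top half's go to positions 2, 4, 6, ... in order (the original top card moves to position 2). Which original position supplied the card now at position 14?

Undo the operations in reverse order, starting from position 14:
  undo op 2 (in-shuffle, from top half): 14 ← 7
  undo op 1 (out-shuffle, from top half): 7 ← 4
So the card at position 14 came from original position 4.

4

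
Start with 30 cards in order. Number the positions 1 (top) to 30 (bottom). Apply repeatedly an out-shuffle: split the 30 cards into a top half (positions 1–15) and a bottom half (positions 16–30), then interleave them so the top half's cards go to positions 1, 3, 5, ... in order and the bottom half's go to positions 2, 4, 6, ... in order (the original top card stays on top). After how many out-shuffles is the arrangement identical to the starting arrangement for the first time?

28

The out-shuffle permutes the 30 positions with cycle lengths [1, 1, 28].
Every card is home exactly when every cycle has completed a whole number of laps, i.e. after lcm(1, 28) = 28 out-shuffles.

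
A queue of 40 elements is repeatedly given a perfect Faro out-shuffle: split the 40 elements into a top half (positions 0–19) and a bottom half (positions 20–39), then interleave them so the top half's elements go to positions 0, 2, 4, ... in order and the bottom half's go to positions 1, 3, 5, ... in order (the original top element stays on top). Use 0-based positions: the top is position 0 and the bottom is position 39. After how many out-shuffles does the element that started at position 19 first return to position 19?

12

Follow position 19 under repeated out-shuffles:
19 → 38 → 37 → 35 → 31 → 23 → 7 → 14 → 28 → 17 → 34 → 29 → 19
It first returns after 12 out-shuffles.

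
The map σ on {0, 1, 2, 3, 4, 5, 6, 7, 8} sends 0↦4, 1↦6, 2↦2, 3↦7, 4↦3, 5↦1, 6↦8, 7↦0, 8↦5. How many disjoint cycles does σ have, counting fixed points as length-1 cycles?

Cycle decomposition: (0 4 3 7) (1 6 8 5) (2).
3 cycles.

3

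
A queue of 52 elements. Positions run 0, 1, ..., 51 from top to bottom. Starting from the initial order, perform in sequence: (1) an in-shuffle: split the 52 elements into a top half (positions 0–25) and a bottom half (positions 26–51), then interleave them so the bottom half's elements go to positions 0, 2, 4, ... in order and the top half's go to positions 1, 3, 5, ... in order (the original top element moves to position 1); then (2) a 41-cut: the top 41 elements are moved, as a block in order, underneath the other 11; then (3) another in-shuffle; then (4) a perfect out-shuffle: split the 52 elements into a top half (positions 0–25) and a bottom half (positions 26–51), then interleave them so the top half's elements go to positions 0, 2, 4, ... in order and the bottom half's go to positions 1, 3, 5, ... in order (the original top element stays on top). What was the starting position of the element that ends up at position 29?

Undo the operations in reverse order, starting from position 29:
  undo op 4 (out-shuffle, from bottom half): 29 ← 40
  undo op 3 (in-shuffle, from bottom half): 40 ← 46
  undo op 2 (cut 41): 46 ← 35
  undo op 1 (in-shuffle, from top half): 35 ← 17
So the element at position 29 came from original position 17.

17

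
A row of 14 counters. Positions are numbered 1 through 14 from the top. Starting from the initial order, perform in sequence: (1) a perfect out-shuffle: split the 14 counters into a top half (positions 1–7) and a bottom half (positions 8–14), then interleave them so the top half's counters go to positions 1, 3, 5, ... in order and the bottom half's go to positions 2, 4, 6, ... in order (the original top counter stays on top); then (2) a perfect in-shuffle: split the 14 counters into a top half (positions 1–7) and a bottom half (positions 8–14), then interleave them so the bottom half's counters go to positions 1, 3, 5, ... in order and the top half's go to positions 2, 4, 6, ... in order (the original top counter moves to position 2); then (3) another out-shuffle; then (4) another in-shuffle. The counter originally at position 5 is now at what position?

Track the counter from position 5 forward through each operation:
  after op 1 (out-shuffle): 5 → 9
  after op 2 (in-shuffle): 9 → 3
  after op 3 (out-shuffle): 3 → 5
  after op 4 (in-shuffle): 5 → 10

10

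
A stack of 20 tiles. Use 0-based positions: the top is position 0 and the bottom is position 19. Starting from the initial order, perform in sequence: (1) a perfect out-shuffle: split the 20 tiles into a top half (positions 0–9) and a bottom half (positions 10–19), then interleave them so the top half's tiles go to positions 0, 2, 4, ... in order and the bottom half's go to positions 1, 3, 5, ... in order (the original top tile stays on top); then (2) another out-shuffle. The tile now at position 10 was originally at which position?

12

Undo the operations in reverse order, starting from position 10:
  undo op 2 (out-shuffle, from top half): 10 ← 5
  undo op 1 (out-shuffle, from bottom half): 5 ← 12
So the tile at position 10 came from original position 12.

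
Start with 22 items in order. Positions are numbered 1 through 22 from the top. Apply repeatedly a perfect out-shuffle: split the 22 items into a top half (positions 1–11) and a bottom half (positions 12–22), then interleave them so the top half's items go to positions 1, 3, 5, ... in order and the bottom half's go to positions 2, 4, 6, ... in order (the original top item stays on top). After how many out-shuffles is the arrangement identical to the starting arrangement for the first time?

The out-shuffle permutes the 22 positions with cycle lengths [1, 1, 2, 3, 3, 6, 6].
Every item is home exactly when every cycle has completed a whole number of laps, i.e. after lcm(1, 2, 3, 6) = 6 out-shuffles.

6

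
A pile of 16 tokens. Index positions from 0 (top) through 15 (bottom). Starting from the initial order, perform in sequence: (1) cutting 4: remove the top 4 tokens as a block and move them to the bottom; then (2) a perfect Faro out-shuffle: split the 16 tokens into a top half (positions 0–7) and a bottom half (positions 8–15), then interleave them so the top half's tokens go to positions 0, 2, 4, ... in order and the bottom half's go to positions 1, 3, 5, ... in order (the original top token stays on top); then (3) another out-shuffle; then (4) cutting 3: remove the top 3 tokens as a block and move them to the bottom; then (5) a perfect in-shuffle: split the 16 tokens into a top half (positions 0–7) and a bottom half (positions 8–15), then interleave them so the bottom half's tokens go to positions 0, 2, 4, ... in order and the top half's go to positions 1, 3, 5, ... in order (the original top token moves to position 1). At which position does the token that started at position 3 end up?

8

Track the token from position 3 forward through each operation:
  after op 1 (cut 4): 3 → 15
  after op 2 (out-shuffle): 15 → 15
  after op 3 (out-shuffle): 15 → 15
  after op 4 (cut 3): 15 → 12
  after op 5 (in-shuffle): 12 → 8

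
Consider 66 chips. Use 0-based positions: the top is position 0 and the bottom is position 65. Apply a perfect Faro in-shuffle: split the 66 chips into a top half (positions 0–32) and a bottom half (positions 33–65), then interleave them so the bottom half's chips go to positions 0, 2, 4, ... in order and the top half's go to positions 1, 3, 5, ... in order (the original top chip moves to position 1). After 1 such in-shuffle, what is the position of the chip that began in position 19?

Track the chip's position through each in-shuffle:
19 → 39

39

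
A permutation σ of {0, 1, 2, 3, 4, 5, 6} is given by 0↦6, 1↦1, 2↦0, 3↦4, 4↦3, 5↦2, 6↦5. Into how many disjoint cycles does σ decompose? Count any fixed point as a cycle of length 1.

Cycle decomposition: (0 6 5 2) (1) (3 4).
3 cycles.

3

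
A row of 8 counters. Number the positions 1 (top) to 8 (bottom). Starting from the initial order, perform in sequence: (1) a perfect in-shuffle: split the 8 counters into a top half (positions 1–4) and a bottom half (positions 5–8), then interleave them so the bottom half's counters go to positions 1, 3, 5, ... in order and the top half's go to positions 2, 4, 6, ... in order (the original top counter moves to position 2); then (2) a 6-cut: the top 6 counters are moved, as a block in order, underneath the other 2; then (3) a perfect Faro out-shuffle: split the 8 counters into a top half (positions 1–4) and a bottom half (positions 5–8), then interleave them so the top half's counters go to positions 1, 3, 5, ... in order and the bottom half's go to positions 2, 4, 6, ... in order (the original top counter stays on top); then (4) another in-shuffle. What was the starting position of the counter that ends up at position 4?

Undo the operations in reverse order, starting from position 4:
  undo op 4 (in-shuffle, from top half): 4 ← 2
  undo op 3 (out-shuffle, from bottom half): 2 ← 5
  undo op 2 (cut 6): 5 ← 3
  undo op 1 (in-shuffle, from bottom half): 3 ← 6
So the counter at position 4 came from original position 6.

6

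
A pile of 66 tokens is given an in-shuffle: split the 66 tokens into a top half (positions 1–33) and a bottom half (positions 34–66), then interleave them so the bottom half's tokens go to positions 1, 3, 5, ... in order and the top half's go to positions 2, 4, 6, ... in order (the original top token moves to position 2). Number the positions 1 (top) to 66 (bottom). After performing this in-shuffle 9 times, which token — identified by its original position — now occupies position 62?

3

Work backwards from position 62, undoing one in-shuffle at a time:
62 ← 31 ← 49 ← 58 ← 29 ← 48 ← 24 ← 12 ← 6 ← 3
So the token now at position 62 started at position 3.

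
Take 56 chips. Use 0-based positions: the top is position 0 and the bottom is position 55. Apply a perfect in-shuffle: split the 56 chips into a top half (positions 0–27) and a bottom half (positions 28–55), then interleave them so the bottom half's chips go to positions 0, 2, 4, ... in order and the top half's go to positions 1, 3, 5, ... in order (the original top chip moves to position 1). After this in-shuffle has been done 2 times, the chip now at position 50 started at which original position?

Work backwards from position 50, undoing one in-shuffle at a time:
50 ← 53 ← 26
So the chip now at position 50 started at position 26.

26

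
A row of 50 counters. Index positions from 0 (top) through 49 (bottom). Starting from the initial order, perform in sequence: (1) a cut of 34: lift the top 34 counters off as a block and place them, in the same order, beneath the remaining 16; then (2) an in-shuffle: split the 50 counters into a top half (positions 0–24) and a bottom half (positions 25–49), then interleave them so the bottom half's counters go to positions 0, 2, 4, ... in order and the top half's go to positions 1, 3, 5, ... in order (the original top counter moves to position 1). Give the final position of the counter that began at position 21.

Track the counter from position 21 forward through each operation:
  after op 1 (cut 34): 21 → 37
  after op 2 (in-shuffle): 37 → 24

24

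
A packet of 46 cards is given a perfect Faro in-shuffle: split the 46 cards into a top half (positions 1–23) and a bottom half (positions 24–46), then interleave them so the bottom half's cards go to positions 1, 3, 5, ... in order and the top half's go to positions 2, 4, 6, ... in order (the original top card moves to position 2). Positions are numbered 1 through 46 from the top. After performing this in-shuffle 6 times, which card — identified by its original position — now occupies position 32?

Work backwards from position 32, undoing one in-shuffle at a time:
32 ← 16 ← 8 ← 4 ← 2 ← 1 ← 24
So the card now at position 32 started at position 24.

24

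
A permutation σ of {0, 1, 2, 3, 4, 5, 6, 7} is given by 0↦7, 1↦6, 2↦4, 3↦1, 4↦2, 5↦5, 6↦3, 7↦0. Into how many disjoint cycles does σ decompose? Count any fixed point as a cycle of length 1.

4

Cycle decomposition: (0 7) (1 6 3) (2 4) (5).
4 cycles.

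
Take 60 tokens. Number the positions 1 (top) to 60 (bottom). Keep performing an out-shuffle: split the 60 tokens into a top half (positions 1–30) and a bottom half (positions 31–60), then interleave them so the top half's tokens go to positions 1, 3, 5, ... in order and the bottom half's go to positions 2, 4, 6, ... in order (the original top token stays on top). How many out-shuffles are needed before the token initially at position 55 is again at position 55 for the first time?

58

Follow position 55 under repeated out-shuffles:
55 → 50 → 40 → 20 → 39 → 18 → 35 → 10 → ... → 55 (length 58)
It first returns after 58 out-shuffles.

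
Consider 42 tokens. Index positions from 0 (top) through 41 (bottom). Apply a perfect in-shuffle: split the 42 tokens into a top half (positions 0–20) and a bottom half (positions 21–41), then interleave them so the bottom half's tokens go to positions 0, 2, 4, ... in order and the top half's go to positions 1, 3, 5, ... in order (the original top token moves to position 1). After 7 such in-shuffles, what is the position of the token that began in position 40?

1

Track the token's position through each in-shuffle:
40 → 38 → 34 → 26 → 10 → 21 → 0 → 1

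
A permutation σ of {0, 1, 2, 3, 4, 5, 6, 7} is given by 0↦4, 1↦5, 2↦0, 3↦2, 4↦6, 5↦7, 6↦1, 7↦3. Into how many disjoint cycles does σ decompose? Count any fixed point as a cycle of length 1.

1

Cycle decomposition: (0 4 6 1 5 7 3 2).
1 cycle.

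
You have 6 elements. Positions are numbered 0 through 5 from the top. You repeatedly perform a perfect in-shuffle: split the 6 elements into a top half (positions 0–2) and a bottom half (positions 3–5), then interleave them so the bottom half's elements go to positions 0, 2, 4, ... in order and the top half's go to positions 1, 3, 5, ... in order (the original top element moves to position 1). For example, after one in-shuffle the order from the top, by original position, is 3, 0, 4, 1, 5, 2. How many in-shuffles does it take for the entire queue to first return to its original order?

3

The in-shuffle permutes the 6 positions with cycle lengths [3, 3].
Every element is home exactly when every cycle has completed a whole number of laps, i.e. after lcm(3) = 3 in-shuffles.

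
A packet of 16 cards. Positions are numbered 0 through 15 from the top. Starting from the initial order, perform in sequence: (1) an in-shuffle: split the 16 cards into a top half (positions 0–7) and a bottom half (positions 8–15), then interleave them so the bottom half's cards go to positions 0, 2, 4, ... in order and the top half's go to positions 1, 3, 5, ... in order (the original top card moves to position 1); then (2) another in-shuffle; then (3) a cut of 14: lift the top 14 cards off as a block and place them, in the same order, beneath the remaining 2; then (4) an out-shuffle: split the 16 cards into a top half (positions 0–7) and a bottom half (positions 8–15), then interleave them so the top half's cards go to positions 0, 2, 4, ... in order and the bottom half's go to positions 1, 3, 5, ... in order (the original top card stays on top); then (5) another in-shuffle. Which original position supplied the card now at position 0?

4

Undo the operations in reverse order, starting from position 0:
  undo op 5 (in-shuffle, from bottom half): 0 ← 8
  undo op 4 (out-shuffle, from top half): 8 ← 4
  undo op 3 (cut 14): 4 ← 2
  undo op 2 (in-shuffle, from bottom half): 2 ← 9
  undo op 1 (in-shuffle, from top half): 9 ← 4
So the card at position 0 came from original position 4.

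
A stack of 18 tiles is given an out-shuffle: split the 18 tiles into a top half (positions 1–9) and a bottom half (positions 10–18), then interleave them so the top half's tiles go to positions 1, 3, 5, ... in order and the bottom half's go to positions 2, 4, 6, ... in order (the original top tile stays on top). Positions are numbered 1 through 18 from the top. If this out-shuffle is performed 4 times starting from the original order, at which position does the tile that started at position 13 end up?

Track the tile's position through each out-shuffle:
13 → 8 → 15 → 12 → 6

6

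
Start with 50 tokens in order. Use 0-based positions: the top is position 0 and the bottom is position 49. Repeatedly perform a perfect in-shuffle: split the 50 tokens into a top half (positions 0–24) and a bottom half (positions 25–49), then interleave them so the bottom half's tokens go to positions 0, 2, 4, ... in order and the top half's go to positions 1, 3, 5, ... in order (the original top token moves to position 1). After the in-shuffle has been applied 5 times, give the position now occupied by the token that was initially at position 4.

Track the token's position through each in-shuffle:
4 → 9 → 19 → 39 → 28 → 6

6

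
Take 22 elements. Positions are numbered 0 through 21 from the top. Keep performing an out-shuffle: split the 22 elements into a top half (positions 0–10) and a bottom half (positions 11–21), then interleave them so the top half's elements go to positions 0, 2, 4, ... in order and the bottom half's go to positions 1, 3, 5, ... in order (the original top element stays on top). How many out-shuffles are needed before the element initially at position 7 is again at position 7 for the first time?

Follow position 7 under repeated out-shuffles:
7 → 14 → 7
It first returns after 2 out-shuffles.

2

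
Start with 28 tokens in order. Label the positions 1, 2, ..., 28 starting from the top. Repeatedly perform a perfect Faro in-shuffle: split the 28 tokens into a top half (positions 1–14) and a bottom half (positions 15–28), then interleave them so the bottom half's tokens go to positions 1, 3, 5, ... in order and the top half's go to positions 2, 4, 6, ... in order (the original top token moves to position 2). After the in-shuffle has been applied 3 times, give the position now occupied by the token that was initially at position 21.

Track the token's position through each in-shuffle:
21 → 13 → 26 → 23

23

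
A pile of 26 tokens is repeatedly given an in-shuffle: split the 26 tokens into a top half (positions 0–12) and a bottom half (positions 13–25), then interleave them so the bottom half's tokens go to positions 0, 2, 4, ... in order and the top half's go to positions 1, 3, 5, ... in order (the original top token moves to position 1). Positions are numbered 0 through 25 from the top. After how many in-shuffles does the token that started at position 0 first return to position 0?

Follow position 0 under repeated in-shuffles:
0 → 1 → 3 → 7 → 15 → 4 → 9 → 19 → 12 → 25 → 24 → 22 → 18 → 10 → 21 → 16 → 6 → 13 → 0
It first returns after 18 in-shuffles.

18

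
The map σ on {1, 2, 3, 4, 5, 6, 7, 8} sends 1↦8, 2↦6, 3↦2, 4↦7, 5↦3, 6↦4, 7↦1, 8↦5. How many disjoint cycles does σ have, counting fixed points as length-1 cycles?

Cycle decomposition: (1 8 5 3 2 6 4 7).
1 cycle.

1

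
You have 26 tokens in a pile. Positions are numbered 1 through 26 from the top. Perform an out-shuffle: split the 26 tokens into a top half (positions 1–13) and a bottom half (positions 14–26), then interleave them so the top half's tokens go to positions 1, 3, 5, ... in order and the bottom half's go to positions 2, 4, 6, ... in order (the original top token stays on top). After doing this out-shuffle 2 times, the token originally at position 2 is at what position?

Track the token's position through each out-shuffle:
2 → 3 → 5

5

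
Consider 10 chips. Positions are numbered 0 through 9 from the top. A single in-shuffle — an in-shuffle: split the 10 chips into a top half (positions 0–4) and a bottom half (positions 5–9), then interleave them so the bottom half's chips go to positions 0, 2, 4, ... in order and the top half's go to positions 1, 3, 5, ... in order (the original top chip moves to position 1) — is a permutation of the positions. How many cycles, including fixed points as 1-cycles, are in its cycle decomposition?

Trace each unvisited position around until it returns:
(0 1 3 7 4 9 8 6 2 5)
1 cycle in total.

1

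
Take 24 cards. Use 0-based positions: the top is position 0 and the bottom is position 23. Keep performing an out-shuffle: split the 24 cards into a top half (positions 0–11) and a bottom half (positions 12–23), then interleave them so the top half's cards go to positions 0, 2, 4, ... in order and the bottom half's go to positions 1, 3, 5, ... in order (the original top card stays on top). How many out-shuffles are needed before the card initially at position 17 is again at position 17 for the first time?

Follow position 17 under repeated out-shuffles:
17 → 11 → 22 → 21 → 19 → 15 → 7 → 14 → 5 → 10 → 20 → 17
It first returns after 11 out-shuffles.

11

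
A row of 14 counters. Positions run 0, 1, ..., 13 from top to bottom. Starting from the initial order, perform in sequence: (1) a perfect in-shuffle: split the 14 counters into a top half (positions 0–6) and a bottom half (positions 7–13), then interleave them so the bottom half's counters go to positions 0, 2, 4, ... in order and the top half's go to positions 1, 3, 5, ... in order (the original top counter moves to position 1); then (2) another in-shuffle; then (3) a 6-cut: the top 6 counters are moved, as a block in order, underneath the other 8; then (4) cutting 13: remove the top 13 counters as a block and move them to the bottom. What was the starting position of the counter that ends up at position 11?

11

Undo the operations in reverse order, starting from position 11:
  undo op 4 (cut 13): 11 ← 10
  undo op 3 (cut 6): 10 ← 2
  undo op 2 (in-shuffle, from bottom half): 2 ← 8
  undo op 1 (in-shuffle, from bottom half): 8 ← 11
So the counter at position 11 came from original position 11.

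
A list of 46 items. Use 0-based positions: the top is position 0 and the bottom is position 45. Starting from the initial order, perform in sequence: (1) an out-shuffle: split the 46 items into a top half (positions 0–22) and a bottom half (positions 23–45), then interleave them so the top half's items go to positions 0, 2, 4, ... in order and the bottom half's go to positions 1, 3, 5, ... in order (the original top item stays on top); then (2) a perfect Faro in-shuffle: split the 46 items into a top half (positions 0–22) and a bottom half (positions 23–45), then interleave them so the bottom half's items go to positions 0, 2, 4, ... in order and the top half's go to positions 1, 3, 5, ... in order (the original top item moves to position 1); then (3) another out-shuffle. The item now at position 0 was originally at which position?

Undo the operations in reverse order, starting from position 0:
  undo op 3 (out-shuffle, from top half): 0 ← 0
  undo op 2 (in-shuffle, from bottom half): 0 ← 23
  undo op 1 (out-shuffle, from bottom half): 23 ← 34
So the item at position 0 came from original position 34.

34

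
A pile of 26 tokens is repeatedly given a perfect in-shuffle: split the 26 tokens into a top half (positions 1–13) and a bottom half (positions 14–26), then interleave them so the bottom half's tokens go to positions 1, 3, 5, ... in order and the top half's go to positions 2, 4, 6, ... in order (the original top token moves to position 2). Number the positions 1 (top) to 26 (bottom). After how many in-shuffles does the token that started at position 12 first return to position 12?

Follow position 12 under repeated in-shuffles:
12 → 24 → 21 → 15 → 3 → 6 → 12
It first returns after 6 in-shuffles.

6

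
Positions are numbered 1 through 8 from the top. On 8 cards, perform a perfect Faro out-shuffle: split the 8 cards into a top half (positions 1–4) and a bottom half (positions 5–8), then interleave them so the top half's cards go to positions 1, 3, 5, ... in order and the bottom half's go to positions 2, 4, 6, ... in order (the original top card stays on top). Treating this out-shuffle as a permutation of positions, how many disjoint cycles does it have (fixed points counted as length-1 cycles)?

4

Trace each unvisited position around until it returns:
(1) (2 3 5) (4 7 6) (8)
4 cycles in total.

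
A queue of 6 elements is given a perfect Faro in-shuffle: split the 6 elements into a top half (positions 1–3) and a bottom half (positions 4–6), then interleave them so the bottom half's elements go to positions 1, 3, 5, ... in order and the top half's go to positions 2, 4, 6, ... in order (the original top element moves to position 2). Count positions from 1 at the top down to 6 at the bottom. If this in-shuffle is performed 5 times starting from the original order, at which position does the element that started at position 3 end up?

Track the element's position through each in-shuffle:
3 → 6 → 5 → 3 → 6 → 5

5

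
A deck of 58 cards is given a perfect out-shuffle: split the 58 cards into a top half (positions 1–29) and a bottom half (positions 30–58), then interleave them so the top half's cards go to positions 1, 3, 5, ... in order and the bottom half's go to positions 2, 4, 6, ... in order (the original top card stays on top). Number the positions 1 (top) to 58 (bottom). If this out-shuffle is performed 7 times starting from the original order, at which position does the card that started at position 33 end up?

Track the card's position through each out-shuffle:
33 → 8 → 15 → 29 → 57 → 56 → 54 → 50

50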